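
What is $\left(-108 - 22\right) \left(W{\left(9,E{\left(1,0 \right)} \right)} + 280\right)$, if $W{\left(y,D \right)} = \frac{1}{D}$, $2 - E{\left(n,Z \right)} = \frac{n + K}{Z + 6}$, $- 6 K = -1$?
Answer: $-36472$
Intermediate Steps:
$K = \frac{1}{6}$ ($K = \left(- \frac{1}{6}\right) \left(-1\right) = \frac{1}{6} \approx 0.16667$)
$E{\left(n,Z \right)} = 2 - \frac{\frac{1}{6} + n}{6 + Z}$ ($E{\left(n,Z \right)} = 2 - \frac{n + \frac{1}{6}}{Z + 6} = 2 - \frac{\frac{1}{6} + n}{6 + Z}$)
$\left(-108 - 22\right) \left(W{\left(9,E{\left(1,0 \right)} \right)} + 280\right) = \left(-108 - 22\right) \left(\frac{1}{\frac{1}{6 + 0} \left(\frac{71}{6} - 1 + 2 \cdot 0\right)} + 280\right) = \left(-108 - 22\right) \left(\frac{1}{\frac{1}{6} \left(\frac{71}{6} - 1 + 0\right)} + 280\right) = - 130 \left(\frac{1}{\frac{1}{6} \cdot \frac{65}{6}} + 280\right) = - 130 \left(\frac{1}{\frac{65}{36}} + 280\right) = - 130 \left(\frac{36}{65} + 280\right) = \left(-130\right) \frac{18236}{65} = -36472$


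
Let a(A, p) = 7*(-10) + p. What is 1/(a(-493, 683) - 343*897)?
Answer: -1/307058 ≈ -3.2567e-6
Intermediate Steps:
a(A, p) = -70 + p
1/(a(-493, 683) - 343*897) = 1/((-70 + 683) - 343*897) = 1/(613 - 307671) = 1/(-307058) = -1/307058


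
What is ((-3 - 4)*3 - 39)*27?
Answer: -1620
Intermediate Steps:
((-3 - 4)*3 - 39)*27 = (-7*3 - 39)*27 = (-21 - 39)*27 = -60*27 = -1620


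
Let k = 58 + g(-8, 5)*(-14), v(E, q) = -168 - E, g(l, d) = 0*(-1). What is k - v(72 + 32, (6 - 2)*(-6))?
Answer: 330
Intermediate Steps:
g(l, d) = 0
k = 58 (k = 58 + 0*(-14) = 58 + 0 = 58)
k - v(72 + 32, (6 - 2)*(-6)) = 58 - (-168 - (72 + 32)) = 58 - (-168 - 1*104) = 58 - (-168 - 104) = 58 - 1*(-272) = 58 + 272 = 330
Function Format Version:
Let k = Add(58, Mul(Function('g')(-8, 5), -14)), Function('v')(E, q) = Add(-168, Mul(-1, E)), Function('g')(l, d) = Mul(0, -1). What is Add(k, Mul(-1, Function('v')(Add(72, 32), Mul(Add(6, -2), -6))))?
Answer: 330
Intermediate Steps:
Function('g')(l, d) = 0
k = 58 (k = Add(58, Mul(0, -14)) = Add(58, 0) = 58)
Add(k, Mul(-1, Function('v')(Add(72, 32), Mul(Add(6, -2), -6)))) = Add(58, Mul(-1, Add(-168, Mul(-1, Add(72, 32))))) = Add(58, Mul(-1, Add(-168, Mul(-1, 104)))) = Add(58, Mul(-1, Add(-168, -104))) = Add(58, Mul(-1, -272)) = Add(58, 272) = 330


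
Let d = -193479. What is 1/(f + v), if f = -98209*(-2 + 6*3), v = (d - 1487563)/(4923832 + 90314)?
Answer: -2507073/3939474956633 ≈ -6.3640e-7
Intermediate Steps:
v = -840521/2507073 (v = (-193479 - 1487563)/(4923832 + 90314) = -1681042/5014146 = -1681042*1/5014146 = -840521/2507073 ≈ -0.33526)
f = -1571344 (f = -98209*(-2 + 18) = -98209*16 = -1571344)
1/(f + v) = 1/(-1571344 - 840521/2507073) = 1/(-3939474956633/2507073) = -2507073/3939474956633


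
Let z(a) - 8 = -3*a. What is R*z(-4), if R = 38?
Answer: 760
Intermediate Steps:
z(a) = 8 - 3*a
R*z(-4) = 38*(8 - 3*(-4)) = 38*(8 + 12) = 38*20 = 760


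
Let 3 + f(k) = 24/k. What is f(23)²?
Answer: 2025/529 ≈ 3.8280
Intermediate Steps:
f(k) = -3 + 24/k
f(23)² = (-3 + 24/23)² = (-45/23)² = 2025/529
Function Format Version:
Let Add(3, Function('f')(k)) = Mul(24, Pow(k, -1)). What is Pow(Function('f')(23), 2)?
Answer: Rational(2025, 529) ≈ 3.8280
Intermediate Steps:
Function('f')(k) = Add(-3, Mul(24, Pow(k, -1)))
Pow(Function('f')(23), 2) = Pow(Add(-3, Mul(24, Pow(23, -1))), 2) = Pow(Add(-3, Mul(24, Rational(1, 23))), 2) = Pow(Add(-3, Rational(24, 23)), 2) = Pow(Rational(-45, 23), 2) = Rational(2025, 529)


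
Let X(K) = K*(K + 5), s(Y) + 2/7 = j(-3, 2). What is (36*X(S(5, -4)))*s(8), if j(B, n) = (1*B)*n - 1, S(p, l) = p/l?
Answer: 34425/28 ≈ 1229.5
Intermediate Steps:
j(B, n) = -1 + B*n (j(B, n) = B*n - 1 = -1 + B*n)
s(Y) = -51/7 (s(Y) = -2/7 + (-1 - 3*2) = -2/7 + (-1 - 6) = -2/7 - 7 = -51/7)
X(K) = K*(5 + K)
(36*X(S(5, -4)))*s(8) = (36*((5/(-4))*(5 + 5/(-4))))*(-51/7) = (36*((5*(-¼))*(5 + 5*(-¼))))*(-51/7) = (36*(-5*(5 - 5/4)/4))*(-51/7) = (36*(-5/4*15/4))*(-51/7) = (36*(-75/16))*(-51/7) = -675/4*(-51/7) = 34425/28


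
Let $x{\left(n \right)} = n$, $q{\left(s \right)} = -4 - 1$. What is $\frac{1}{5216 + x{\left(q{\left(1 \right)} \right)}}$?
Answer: $\frac{1}{5211} \approx 0.0001919$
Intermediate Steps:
$q{\left(s \right)} = -5$
$\frac{1}{5216 + x{\left(q{\left(1 \right)} \right)}} = \frac{1}{5216 - 5} = \frac{1}{5211}$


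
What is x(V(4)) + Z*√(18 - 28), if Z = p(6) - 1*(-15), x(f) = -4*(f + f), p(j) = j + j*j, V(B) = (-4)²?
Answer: -128 + 57*I*√10 ≈ -128.0 + 180.25*I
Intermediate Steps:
V(B) = 16
p(j) = j + j²
x(f) = -8*f
Z = 57 (Z = 6*(1 + 6) - 1*(-15) = 6*7 + 15 = 42 + 15 = 57)
x(V(4)) + Z*√(18 - 28) = -8*16 + 57*√(18 - 28) = -128 + 57*√(-10) = -128 + 57*(I*√10) = -128 + 57*I*√10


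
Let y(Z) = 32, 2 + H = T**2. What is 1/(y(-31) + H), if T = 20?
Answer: 1/430 ≈ 0.0023256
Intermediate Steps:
H = 398 (H = -2 + 20**2 = -2 + 400 = 398)
1/(y(-31) + H) = 1/(32 + 398) = 1/430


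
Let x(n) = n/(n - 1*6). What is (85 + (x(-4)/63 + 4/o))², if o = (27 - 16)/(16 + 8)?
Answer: 105486595369/12006225 ≈ 8786.0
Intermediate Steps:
o = 11/24 ≈ 0.45833
x(n) = n/(-6 + n) (x(n) = n/(n - 6) = n/(-6 + n))
(85 + (x(-4)/63 + 4/o))² = (85 + (-4/(-6 - 4)/63 + 4/(11/24)))² = (85 + (-4/(-10)*(1/63) + 4*(24/11)))² = (85 + (-4*(-⅒)*(1/63) + 96/11))² = (85 + ((⅖)*(1/63) + 96/11))² = (85 + (2/315 + 96/11))² = (85 + 30262/3465)² = (324787/3465)² = 105486595369/12006225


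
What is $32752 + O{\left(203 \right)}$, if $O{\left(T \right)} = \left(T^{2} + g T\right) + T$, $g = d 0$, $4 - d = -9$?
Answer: $74164$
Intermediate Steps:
$d = 13$ ($d = 4 - -9 = 4 + 9 = 13$)
$g = 0$ ($g = 13 \cdot 0 = 0$)
$O{\left(T \right)} = T + T^{2}$ ($O{\left(T \right)} = \left(T^{2} + 0 T\right) + T = \left(T^{2} + 0\right) + T = T^{2} + T = T + T^{2}$)
$32752 + O{\left(203 \right)} = 32752 + 203 \left(1 + 203\right) = 32752 + 203 \cdot 204 = 32752 + 41412 = 74164$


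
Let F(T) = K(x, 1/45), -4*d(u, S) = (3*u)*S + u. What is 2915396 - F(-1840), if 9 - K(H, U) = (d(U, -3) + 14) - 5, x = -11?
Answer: 131192822/45 ≈ 2.9154e+6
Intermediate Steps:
d(u, S) = -u/4 - 3*S*u/4 (d(u, S) = -((3*u)*S + u)/4 = -(3*S*u + u)/4 = -(u + 3*S*u)/4 = -u/4 - 3*S*u/4)
K(H, U) = -2*U (K(H, U) = 9 - ((-U*(1 + 3*(-3))/4 + 14) - 5) = 9 - ((-U*(1 - 9)/4 + 14) - 5) = 9 - ((-¼*U*(-8) + 14) - 5) = 9 - ((2*U + 14) - 5) = 9 - ((14 + 2*U) - 5) = 9 - (9 + 2*U) = 9 + (-9 - 2*U) = -2*U)
F(T) = -2/45
2915396 - F(-1840) = 2915396 - 1*(-2/45) = 2915396 + 2/45 = 131192822/45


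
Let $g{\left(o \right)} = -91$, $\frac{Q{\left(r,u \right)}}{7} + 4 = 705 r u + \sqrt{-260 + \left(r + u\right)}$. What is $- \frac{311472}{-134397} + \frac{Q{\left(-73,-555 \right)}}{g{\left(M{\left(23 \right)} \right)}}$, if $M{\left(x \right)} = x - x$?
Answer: $- \frac{426531889339}{194129} - \frac{2 i \sqrt{222}}{13} \approx -2.1972 \cdot 10^{6} - 2.2923 i$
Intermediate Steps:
$M{\left(x \right)} = 0$
$Q{\left(r,u \right)} = -28 + 7 \sqrt{-260 + r + u} + 4935 r u$ ($Q{\left(r,u \right)} = -28 + 7 \left(705 r u + \sqrt{-260 + \left(r + u\right)}\right) = -28 + 7 \left(705 r u + \sqrt{-260 + r + u}\right) = -28 + 7 \left(\sqrt{-260 + r + u} + 705 r u\right) = -28 + \left(7 \sqrt{-260 + r + u} + 4935 r u\right) = -28 + 7 \sqrt{-260 + r + u} + 4935 r u$)
$- \frac{311472}{-134397} + \frac{Q{\left(-73,-555 \right)}}{g{\left(M{\left(23 \right)} \right)}} = - \frac{311472}{-134397} + \frac{-28 + 7 \sqrt{-260 - 73 - 555} + 4935 \left(-73\right) \left(-555\right)}{-91} = \left(-311472\right) \left(- \frac{1}{134397}\right) + \left(-28 + 7 \sqrt{-888} + 199941525\right) \left(- \frac{1}{91}\right) = \frac{34608}{14933} + \left(-28 + 7 \cdot 2 i \sqrt{222} + 199941525\right) \left(- \frac{1}{91}\right) = \frac{34608}{14933} + \left(-28 + 14 i \sqrt{222} + 199941525\right) \left(- \frac{1}{91}\right) = \frac{34608}{14933} + \left(199941497 + 14 i \sqrt{222}\right) \left(- \frac{1}{91}\right) = \frac{34608}{14933} - \left(\frac{28563071}{13} + \frac{2 i \sqrt{222}}{13}\right) = - \frac{426531889339}{194129} - \frac{2 i \sqrt{222}}{13}$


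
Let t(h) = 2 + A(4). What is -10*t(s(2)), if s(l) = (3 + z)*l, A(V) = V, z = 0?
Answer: -60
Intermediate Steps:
s(l) = 3*l (s(l) = (3 + 0)*l = 3*l)
t(h) = 6 (t(h) = 2 + 4 = 6)
-10*t(s(2)) = -10*6 = -60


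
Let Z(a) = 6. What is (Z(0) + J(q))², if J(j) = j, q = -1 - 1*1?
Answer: 16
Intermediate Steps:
q = -2 (q = -1 - 1 = -2)
(Z(0) + J(q))² = (6 - 2)² = 4² = 16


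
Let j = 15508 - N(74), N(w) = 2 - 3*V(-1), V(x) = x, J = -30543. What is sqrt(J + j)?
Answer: 8*I*sqrt(235) ≈ 122.64*I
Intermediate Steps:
N(w) = 5 (N(w) = 2 - 3*(-1) = 2 + 3 = 5)
j = 15503 (j = 15508 - 1*5 = 15508 - 5 = 15503)
sqrt(J + j) = sqrt(-30543 + 15503) = sqrt(-15040) = 8*I*sqrt(235)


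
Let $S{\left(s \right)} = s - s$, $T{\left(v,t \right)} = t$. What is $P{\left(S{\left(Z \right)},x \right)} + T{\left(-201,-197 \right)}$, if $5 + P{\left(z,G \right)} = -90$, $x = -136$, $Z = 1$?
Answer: $-292$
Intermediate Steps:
$S{\left(s \right)} = 0$
$P{\left(z,G \right)} = -95$ ($P{\left(z,G \right)} = -5 - 90 = -95$)
$P{\left(S{\left(Z \right)},x \right)} + T{\left(-201,-197 \right)} = -95 - 197 = -292$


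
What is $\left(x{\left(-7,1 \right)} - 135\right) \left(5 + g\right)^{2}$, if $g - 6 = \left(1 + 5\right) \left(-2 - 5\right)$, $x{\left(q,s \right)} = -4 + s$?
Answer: $-132618$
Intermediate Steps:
$g = -36$ ($g = 6 + \left(1 + 5\right) \left(-2 - 5\right) = 6 + 6 \left(-7\right) = 6 - 42 = -36$)
$\left(x{\left(-7,1 \right)} - 135\right) \left(5 + g\right)^{2} = \left(\left(-4 + 1\right) - 135\right) \left(5 - 36\right)^{2} = \left(-3 - 135\right) \left(-31\right)^{2} = \left(-138\right) 961 = -132618$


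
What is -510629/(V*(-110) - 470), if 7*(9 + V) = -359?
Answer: -3574403/43130 ≈ -82.875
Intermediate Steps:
V = -422/7 (V = -9 + (⅐)*(-359) = -9 - 359/7 = -422/7 ≈ -60.286)
-510629/(V*(-110) - 470) = -510629/(-422/7*(-110) - 470) = -510629/(46420/7 - 470) = -510629/43130/7 = -510629*7/43130 = -3574403/43130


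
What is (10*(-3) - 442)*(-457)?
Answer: 215704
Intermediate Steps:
(10*(-3) - 442)*(-457) = (-30 - 442)*(-457) = -472*(-457) = 215704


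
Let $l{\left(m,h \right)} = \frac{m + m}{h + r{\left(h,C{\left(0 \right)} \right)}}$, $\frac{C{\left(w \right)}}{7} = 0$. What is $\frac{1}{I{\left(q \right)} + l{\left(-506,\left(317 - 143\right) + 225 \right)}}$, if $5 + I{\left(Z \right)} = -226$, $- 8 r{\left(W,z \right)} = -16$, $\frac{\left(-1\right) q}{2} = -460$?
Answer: $- \frac{401}{93643} \approx -0.0042822$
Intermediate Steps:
$q = 920$ ($q = \left(-2\right) \left(-460\right) = 920$)
$C{\left(w \right)} = 0$ ($C{\left(w \right)} = 7 \cdot 0 = 0$)
$r{\left(W,z \right)} = 2$ ($r{\left(W,z \right)} = \left(- \frac{1}{8}\right) \left(-16\right) = 2$)
$I{\left(Z \right)} = -231$ ($I{\left(Z \right)} = -5 - 226 = -231$)
$l{\left(m,h \right)} = \frac{2 m}{2 + h}$ ($l{\left(m,h \right)} = \frac{m + m}{h + 2} = \frac{2 m}{2 + h}$)
$\frac{1}{I{\left(q \right)} + l{\left(-506,\left(317 - 143\right) + 225 \right)}} = \frac{1}{-231 + 2 \left(-506\right) \frac{1}{2 + \left(\left(317 - 143\right) + 225\right)}} = \frac{1}{-231 + 2 \left(-506\right) \frac{1}{2 + \left(174 + 225\right)}} = \frac{1}{-231 + 2 \left(-506\right) \frac{1}{2 + 399}} = \frac{1}{-231 + 2 \left(-506\right) \frac{1}{401}} = \frac{1}{-231 - \frac{1012}{401}} = \frac{1}{- \frac{93643}{401}} = - \frac{401}{93643}$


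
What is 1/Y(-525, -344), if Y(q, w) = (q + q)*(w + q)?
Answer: 1/912450 ≈ 1.0960e-6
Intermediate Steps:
Y(q, w) = 2*q*(q + w) (Y(q, w) = (2*q)*(q + w) = 2*q*(q + w))
1/Y(-525, -344) = 1/(2*(-525)*(-525 - 344)) = 1/(2*(-525)*(-869)) = 1/912450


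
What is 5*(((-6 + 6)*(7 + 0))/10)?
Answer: 0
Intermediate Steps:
5*(((-6 + 6)*(7 + 0))/10) = 5*((0*7)*(1/10)) = 5*(0*(1/10)) = 5*0 = 0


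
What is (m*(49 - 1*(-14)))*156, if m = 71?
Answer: 697788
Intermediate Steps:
(m*(49 - 1*(-14)))*156 = (71*(49 - 1*(-14)))*156 = (71*(49 + 14))*156 = (71*63)*156 = 4473*156 = 697788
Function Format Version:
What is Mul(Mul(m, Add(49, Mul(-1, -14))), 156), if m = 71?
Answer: 697788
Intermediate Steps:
Mul(Mul(m, Add(49, Mul(-1, -14))), 156) = Mul(Mul(71, Add(49, Mul(-1, -14))), 156) = Mul(Mul(71, Add(49, 14)), 156) = Mul(Mul(71, 63), 156) = Mul(4473, 156) = 697788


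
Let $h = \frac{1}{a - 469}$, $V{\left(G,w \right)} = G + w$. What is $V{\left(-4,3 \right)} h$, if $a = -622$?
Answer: $\frac{1}{1091} \approx 0.00091659$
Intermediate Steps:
$h = - \frac{1}{1091}$ ($h = \frac{1}{-622 - 469} = \frac{1}{-1091} = - \frac{1}{1091} \approx -0.00091659$)
$V{\left(-4,3 \right)} h = \left(-4 + 3\right) \left(- \frac{1}{1091}\right) = \left(-1\right) \left(- \frac{1}{1091}\right) = \frac{1}{1091}$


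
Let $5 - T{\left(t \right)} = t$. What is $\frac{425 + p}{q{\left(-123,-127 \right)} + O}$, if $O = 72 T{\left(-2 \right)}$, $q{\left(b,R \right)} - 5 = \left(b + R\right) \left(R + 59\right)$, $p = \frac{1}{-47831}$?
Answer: $\frac{20328174}{837472979} \approx 0.024273$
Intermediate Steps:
$T{\left(t \right)} = 5 - t$
$p = - \frac{1}{47831} \approx -2.0907 \cdot 10^{-5}$
$q{\left(b,R \right)} = 5 + \left(59 + R\right) \left(R + b\right)$ ($q{\left(b,R \right)} = 5 + \left(b + R\right) \left(R + 59\right) = 5 + \left(R + b\right) \left(59 + R\right) = 5 + \left(59 + R\right) \left(R + b\right)$)
$O = 504$ ($O = 72 \left(5 - -2\right) = 72 \left(5 + 2\right) = 72 \cdot 7 = 504$)
$\frac{425 + p}{q{\left(-123,-127 \right)} + O} = \frac{425 - \frac{1}{47831}}{\left(5 + \left(-127\right)^{2} + 59 \left(-127\right) + 59 \left(-123\right) - -15621\right) + 504} = \frac{20328174}{47831 \left(\left(5 + 16129 - 7493 - 7257 + 15621\right) + 504\right)} = \frac{20328174}{47831 \left(17005 + 504\right)} = \frac{20328174}{47831 \cdot 17509} = \frac{20328174}{47831} \cdot \frac{1}{17509} = \frac{20328174}{837472979}$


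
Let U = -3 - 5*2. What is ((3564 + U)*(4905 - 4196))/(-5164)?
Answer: -2517659/5164 ≈ -487.54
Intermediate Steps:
U = -13 (U = -3 - 10 = -13)
((3564 + U)*(4905 - 4196))/(-5164) = ((3564 - 13)*(4905 - 4196))/(-5164) = (3551*709)*(-1/5164) = 2517659*(-1/5164) = -2517659/5164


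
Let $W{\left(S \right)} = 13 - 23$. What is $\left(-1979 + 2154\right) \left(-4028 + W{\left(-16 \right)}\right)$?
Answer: $-706650$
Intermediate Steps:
$W{\left(S \right)} = -10$ ($W{\left(S \right)} = 13 - 23 = -10$)
$\left(-1979 + 2154\right) \left(-4028 + W{\left(-16 \right)}\right) = \left(-1979 + 2154\right) \left(-4028 - 10\right) = 175 \left(-4038\right) = -706650$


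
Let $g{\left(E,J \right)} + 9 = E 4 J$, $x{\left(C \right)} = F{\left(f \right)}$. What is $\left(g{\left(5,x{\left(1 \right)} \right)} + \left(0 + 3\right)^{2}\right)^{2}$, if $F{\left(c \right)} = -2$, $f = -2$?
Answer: $1600$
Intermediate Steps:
$x{\left(C \right)} = -2$
$g{\left(E,J \right)} = -9 + 4 E J$ ($g{\left(E,J \right)} = -9 + E 4 J = -9 + 4 E J$)
$\left(g{\left(5,x{\left(1 \right)} \right)} + \left(0 + 3\right)^{2}\right)^{2} = \left(\left(-9 + 4 \cdot 5 \left(-2\right)\right) + \left(0 + 3\right)^{2}\right)^{2} = \left(\left(-9 - 40\right) + 3^{2}\right)^{2} = \left(-49 + 9\right)^{2} = \left(-40\right)^{2} = 1600$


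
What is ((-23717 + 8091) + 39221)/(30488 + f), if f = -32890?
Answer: -23595/2402 ≈ -9.8231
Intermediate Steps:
((-23717 + 8091) + 39221)/(30488 + f) = ((-23717 + 8091) + 39221)/(30488 - 32890) = (-15626 + 39221)/(-2402) = 23595*(-1/2402) = -23595/2402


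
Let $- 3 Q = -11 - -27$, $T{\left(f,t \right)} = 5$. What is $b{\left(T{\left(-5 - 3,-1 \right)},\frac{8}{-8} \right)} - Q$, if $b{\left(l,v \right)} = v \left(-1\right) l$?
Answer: $\frac{31}{3} \approx 10.333$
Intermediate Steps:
$b{\left(l,v \right)} = - l v$ ($b{\left(l,v \right)} = - v l = - l v$)
$Q = - \frac{16}{3}$ ($Q = - \frac{-11 - -27}{3} = - \frac{-11 + 27}{3} = \left(- \frac{1}{3}\right) 16 = - \frac{16}{3} \approx -5.3333$)
$b{\left(T{\left(-5 - 3,-1 \right)},\frac{8}{-8} \right)} - Q = \left(-1\right) 5 \frac{8}{-8} - - \frac{16}{3} = \left(-1\right) 5 \cdot 8 \left(- \frac{1}{8}\right) + \frac{16}{3} = \left(-1\right) 5 \left(-1\right) + \frac{16}{3} = 5 + \frac{16}{3} = \frac{31}{3}$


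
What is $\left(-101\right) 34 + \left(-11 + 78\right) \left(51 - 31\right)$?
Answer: $-2094$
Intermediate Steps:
$\left(-101\right) 34 + \left(-11 + 78\right) \left(51 - 31\right) = -3434 + 67 \cdot 20 = -3434 + 1340 = -2094$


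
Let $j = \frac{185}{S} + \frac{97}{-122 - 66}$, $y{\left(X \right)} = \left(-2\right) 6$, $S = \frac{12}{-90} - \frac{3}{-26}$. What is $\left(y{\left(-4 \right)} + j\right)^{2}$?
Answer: $\frac{184434624810241}{1731856} \approx 1.065 \cdot 10^{8}$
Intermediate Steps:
$S = - \frac{7}{390}$ ($S = 12 \left(- \frac{1}{90}\right) - - \frac{3}{26} = - \frac{2}{15} + \frac{3}{26} = - \frac{7}{390} \approx -0.017949$)
$y{\left(X \right)} = -12$
$j = - \frac{13564879}{1316}$ ($j = \frac{185}{- \frac{7}{390}} + \frac{97}{-122 - 66} = 185 \left(- \frac{390}{7}\right) + \frac{97}{-122 - 66} = - \frac{72150}{7} + \frac{97}{-188} = - \frac{72150}{7} + 97 \left(- \frac{1}{188}\right) = - \frac{72150}{7} - \frac{97}{188} = - \frac{13564879}{1316} \approx -10308.0$)
$\left(y{\left(-4 \right)} + j\right)^{2} = \left(-12 - \frac{13564879}{1316}\right)^{2} = \left(- \frac{13580671}{1316}\right)^{2} = \frac{184434624810241}{1731856}$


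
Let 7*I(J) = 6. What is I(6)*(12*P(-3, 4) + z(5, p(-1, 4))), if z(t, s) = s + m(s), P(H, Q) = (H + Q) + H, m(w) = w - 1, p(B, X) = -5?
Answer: -30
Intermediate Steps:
m(w) = -1 + w
I(J) = 6/7 (I(J) = (⅐)*6 = 6/7)
P(H, Q) = Q + 2*H
z(t, s) = -1 + 2*s (z(t, s) = s + (-1 + s) = -1 + 2*s)
I(6)*(12*P(-3, 4) + z(5, p(-1, 4))) = 6*(12*(4 + 2*(-3)) + (-1 + 2*(-5)))/7 = 6*(12*(4 - 6) + (-1 - 10))/7 = 6*(12*(-2) - 11)/7 = 6*(-24 - 11)/7 = (6/7)*(-35) = -30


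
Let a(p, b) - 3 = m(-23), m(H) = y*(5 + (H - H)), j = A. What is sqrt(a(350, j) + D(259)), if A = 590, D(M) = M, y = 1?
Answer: sqrt(267) ≈ 16.340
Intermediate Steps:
j = 590
m(H) = 5 (m(H) = 1*(5 + (H - H)) = 1*(5 + 0) = 1*5 = 5)
a(p, b) = 8 (a(p, b) = 3 + 5 = 8)
sqrt(a(350, j) + D(259)) = sqrt(8 + 259) = sqrt(267)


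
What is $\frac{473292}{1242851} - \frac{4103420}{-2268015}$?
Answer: $\frac{1234674601160}{563760942153} \approx 2.1901$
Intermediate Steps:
$\frac{473292}{1242851} - \frac{4103420}{-2268015} = 473292 \cdot \frac{1}{1242851} - - \frac{820684}{453603} = \frac{473292}{1242851} + \frac{820684}{453603} = \frac{1234674601160}{563760942153}$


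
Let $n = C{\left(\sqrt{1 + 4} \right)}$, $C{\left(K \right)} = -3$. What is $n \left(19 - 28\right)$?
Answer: $27$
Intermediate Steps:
$n = -3$
$n \left(19 - 28\right) = - 3 \left(19 - 28\right) = \left(-3\right) \left(-9\right) = 27$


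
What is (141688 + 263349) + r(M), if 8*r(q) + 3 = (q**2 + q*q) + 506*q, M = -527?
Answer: 3529089/8 ≈ 4.4114e+5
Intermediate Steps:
r(q) = -3/8 + q**2/4 + 253*q/4 (r(q) = -3/8 + ((q**2 + q*q) + 506*q)/8 = -3/8 + ((q**2 + q**2) + 506*q)/8 = -3/8 + (2*q**2 + 506*q)/8 = -3/8 + (q**2/4 + 253*q/4) = -3/8 + q**2/4 + 253*q/4)
(141688 + 263349) + r(M) = (141688 + 263349) + (-3/8 + (1/4)*(-527)**2 + (253/4)*(-527)) = 405037 + (-3/8 + (1/4)*277729 - 133331/4) = 405037 + (-3/8 + 277729/4 - 133331/4) = 405037 + 288793/8 = 3529089/8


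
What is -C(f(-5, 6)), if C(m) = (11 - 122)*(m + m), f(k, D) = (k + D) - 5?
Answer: -888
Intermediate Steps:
f(k, D) = -5 + D + k (f(k, D) = (D + k) - 5 = -5 + D + k)
C(m) = -222*m
-C(f(-5, 6)) = -(-222)*(-5 + 6 - 5) = -(-222)*(-4) = -1*888 = -888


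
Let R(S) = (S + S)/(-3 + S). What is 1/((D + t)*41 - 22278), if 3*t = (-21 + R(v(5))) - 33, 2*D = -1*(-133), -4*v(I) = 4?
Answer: -3/60848 ≈ -4.9303e-5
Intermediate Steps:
v(I) = -1 (v(I) = -1/4*4 = -1)
D = 133/2 (D = (-1*(-133))/2 = (1/2)*133 = 133/2 ≈ 66.500)
R(S) = 2*S/(-3 + S) (R(S) = (2*S)/(-3 + S) = 2*S/(-3 + S))
t = -107/6 (t = ((-21 + 2*(-1)/(-3 - 1)) - 33)/3 = ((-21 + 2*(-1)/(-4)) - 33)/3 = ((-21 + 2*(-1)*(-1/4)) - 33)/3 = ((-21 + 1/2) - 33)/3 = (-41/2 - 33)/3 = (1/3)*(-107/2) = -107/6 ≈ -17.833)
1/((D + t)*41 - 22278) = 1/((133/2 - 107/6)*41 - 22278) = 1/((146/3)*41 - 22278) = 1/(5986/3 - 22278) = 1/(-60848/3) = -3/60848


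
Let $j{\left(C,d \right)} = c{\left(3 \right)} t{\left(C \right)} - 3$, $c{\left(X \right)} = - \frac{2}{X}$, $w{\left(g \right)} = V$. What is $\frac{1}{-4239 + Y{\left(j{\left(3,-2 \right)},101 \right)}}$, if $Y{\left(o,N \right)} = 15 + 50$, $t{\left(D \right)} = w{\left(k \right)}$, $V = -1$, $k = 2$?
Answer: $- \frac{1}{4174} \approx -0.00023958$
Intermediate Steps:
$w{\left(g \right)} = -1$
$t{\left(D \right)} = -1$
$j{\left(C,d \right)} = - \frac{7}{3}$ ($j{\left(C,d \right)} = - \frac{2}{3} \left(-1\right) - 3 = \left(-2\right) \frac{1}{3} \left(-1\right) - 3 = \left(- \frac{2}{3}\right) \left(-1\right) - 3 = \frac{2}{3} - 3 = - \frac{7}{3}$)
$Y{\left(o,N \right)} = 65$
$\frac{1}{-4239 + Y{\left(j{\left(3,-2 \right)},101 \right)}} = \frac{1}{-4239 + 65} = \frac{1}{-4174} = - \frac{1}{4174}$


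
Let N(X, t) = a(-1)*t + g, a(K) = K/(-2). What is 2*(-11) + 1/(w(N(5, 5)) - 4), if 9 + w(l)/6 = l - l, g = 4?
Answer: -1277/58 ≈ -22.017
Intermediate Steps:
a(K) = -K/2 (a(K) = K*(-½) = -K/2)
N(X, t) = 4 + t/2 (N(X, t) = (-½*(-1))*t + 4 = t/2 + 4 = 4 + t/2)
w(l) = -54 (w(l) = -54 + 6*(l - l) = -54 + 6*0 = -54 + 0 = -54)
2*(-11) + 1/(w(N(5, 5)) - 4) = 2*(-11) + 1/(-54 - 4) = -22 + 1/(-58) = -22 - 1/58 = -1277/58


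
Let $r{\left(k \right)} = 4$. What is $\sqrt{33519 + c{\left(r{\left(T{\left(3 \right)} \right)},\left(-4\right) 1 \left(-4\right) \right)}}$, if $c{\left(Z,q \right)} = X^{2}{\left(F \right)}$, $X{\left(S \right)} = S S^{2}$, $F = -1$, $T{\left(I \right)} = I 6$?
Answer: $4 \sqrt{2095} \approx 183.08$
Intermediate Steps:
$T{\left(I \right)} = 6 I$
$X{\left(S \right)} = S^{3}$
$c{\left(Z,q \right)} = 1$ ($c{\left(Z,q \right)} = \left(\left(-1\right)^{3}\right)^{2} = \left(-1\right)^{2} = 1$)
$\sqrt{33519 + c{\left(r{\left(T{\left(3 \right)} \right)},\left(-4\right) 1 \left(-4\right) \right)}} = \sqrt{33519 + 1} = \sqrt{33520} = 4 \sqrt{2095}$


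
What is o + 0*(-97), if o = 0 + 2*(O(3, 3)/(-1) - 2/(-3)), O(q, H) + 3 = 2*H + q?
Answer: -32/3 ≈ -10.667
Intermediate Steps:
O(q, H) = -3 + q + 2*H (O(q, H) = -3 + (2*H + q) = -3 + (q + 2*H) = -3 + q + 2*H)
o = -32/3 (o = 0 + 2*((-3 + 3 + 2*3)/(-1) - 2/(-3)) = 0 + 2*((-3 + 3 + 6)*(-1) - 2*(-⅓)) = 0 + 2*(6*(-1) + ⅔) = 0 + 2*(-6 + ⅔) = 0 + 2*(-16/3) = 0 - 32/3 = -32/3 ≈ -10.667)
o + 0*(-97) = -32/3 + 0*(-97) = -32/3 + 0 = -32/3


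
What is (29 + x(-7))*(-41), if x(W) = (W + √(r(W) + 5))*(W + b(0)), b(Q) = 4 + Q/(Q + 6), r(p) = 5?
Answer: -2050 + 123*√10 ≈ -1661.0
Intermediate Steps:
b(Q) = 4 + Q/(6 + Q)
x(W) = (4 + W)*(W + √10) (x(W) = (W + √(5 + 5))*(W + (24 + 5*0)/(6 + 0)) = (W + √10)*(W + (24 + 0)/6) = (W + √10)*(W + (⅙)*24) = (W + √10)*(W + 4) = (W + √10)*(4 + W) = (4 + W)*(W + √10))
(29 + x(-7))*(-41) = (29 + ((-7)² + 4*(-7) + 4*√10 - 7*√10))*(-41) = (29 + (49 - 28 + 4*√10 - 7*√10))*(-41) = (29 + (21 - 3*√10))*(-41) = (50 - 3*√10)*(-41) = -2050 + 123*√10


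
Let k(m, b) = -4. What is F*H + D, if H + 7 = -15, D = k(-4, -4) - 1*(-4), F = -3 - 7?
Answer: 220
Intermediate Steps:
F = -10
D = 0 (D = -4 - 1*(-4) = -4 + 4 = 0)
H = -22 (H = -7 - 15 = -22)
F*H + D = -10*(-22) + 0 = 220 + 0 = 220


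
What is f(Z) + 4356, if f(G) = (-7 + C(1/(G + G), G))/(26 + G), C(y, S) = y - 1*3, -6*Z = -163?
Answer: 226489170/51997 ≈ 4355.8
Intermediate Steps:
Z = 163/6 (Z = -⅙*(-163) = 163/6 ≈ 27.167)
C(y, S) = -3 + y (C(y, S) = y - 3 = -3 + y)
f(G) = (-10 + 1/(2*G))/(26 + G) (f(G) = (-7 + (-3 + 1/(G + G)))/(26 + G) = (-7 + (-3 + 1/(2*G)))/(26 + G) = (-10 + 1/(2*G))/(26 + G))
f(Z) + 4356 = (1 - 20*163/6)/(2*(163/6)*(26 + 163/6)) + 4356 = (½)*(6/163)*(1 - 1630/3)/(319/6) + 4356 = (½)*(6/163)*(6/319)*(-1627/3) + 4356 = -9762/51997 + 4356 = 226489170/51997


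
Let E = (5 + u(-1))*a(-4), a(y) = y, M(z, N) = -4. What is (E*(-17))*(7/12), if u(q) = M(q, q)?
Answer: 119/3 ≈ 39.667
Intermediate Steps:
u(q) = -4
E = -4 (E = (5 - 4)*(-4) = 1*(-4) = -4)
(E*(-17))*(7/12) = (-4*(-17))*(7/12) = 68*(7*(1/12)) = 68*(7/12) = 119/3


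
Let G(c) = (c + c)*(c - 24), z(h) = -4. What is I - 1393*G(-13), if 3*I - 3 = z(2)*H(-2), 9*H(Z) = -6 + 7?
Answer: -36181759/27 ≈ -1.3401e+6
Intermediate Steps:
H(Z) = ⅑ (H(Z) = (-6 + 7)/9 = (⅑)*1 = ⅑)
G(c) = 2*c*(-24 + c) (G(c) = (2*c)*(-24 + c) = 2*c*(-24 + c))
I = 23/27 (I = 1 + (-4*⅑)/3 = 1 + (⅓)*(-4/9) = 1 - 4/27 = 23/27 ≈ 0.85185)
I - 1393*G(-13) = 23/27 - 2786*(-13)*(-24 - 13) = 23/27 - 2786*(-13)*(-37) = 23/27 - 1393*962 = 23/27 - 1340066 = -36181759/27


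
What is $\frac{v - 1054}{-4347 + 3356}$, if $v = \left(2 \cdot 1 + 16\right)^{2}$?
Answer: $\frac{730}{991} \approx 0.73663$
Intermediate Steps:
$v = 324$ ($v = \left(2 + 16\right)^{2} = 18^{2} = 324$)
$\frac{v - 1054}{-4347 + 3356} = \frac{324 - 1054}{-4347 + 3356} = - \frac{730}{-991} = \left(-730\right) \left(- \frac{1}{991}\right) = \frac{730}{991}$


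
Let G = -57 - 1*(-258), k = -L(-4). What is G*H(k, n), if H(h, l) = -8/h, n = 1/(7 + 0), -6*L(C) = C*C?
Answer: -603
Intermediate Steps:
L(C) = -C²/6 (L(C) = -C*C/6 = -C²/6)
n = ⅐ (n = 1/7 = ⅐ ≈ 0.14286)
k = 8/3 (k = -(-1)*(-4)²/6 = -(-1)*16/6 = -1*(-8/3) = 8/3 ≈ 2.6667)
G = 201 (G = -57 + 258 = 201)
G*H(k, n) = 201*(-8/8/3) = 201*(-8*3/8) = 201*(-3) = -603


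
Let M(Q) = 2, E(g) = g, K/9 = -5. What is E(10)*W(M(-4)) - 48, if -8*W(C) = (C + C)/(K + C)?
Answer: -2059/43 ≈ -47.884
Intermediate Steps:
K = -45 (K = 9*(-5) = -45)
W(C) = -C/(4*(-45 + C)) (W(C) = -(C + C)/(8*(-45 + C)) = -2*C/(8*(-45 + C)) = -C/(4*(-45 + C)))
E(10)*W(M(-4)) - 48 = 10*(-1*2/(-180 + 4*2)) - 48 = 10*(-1*2/(-180 + 8)) - 48 = 10*(-1*2/(-172)) - 48 = 10*(-1*2*(-1/172)) - 48 = 10*(1/86) - 48 = 5/43 - 48 = -2059/43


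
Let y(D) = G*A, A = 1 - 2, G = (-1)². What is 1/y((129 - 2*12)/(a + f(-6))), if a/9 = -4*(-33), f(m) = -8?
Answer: -1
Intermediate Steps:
a = 1188 (a = 9*(-4*(-33)) = 9*132 = 1188)
G = 1
A = -1
y(D) = -1 (y(D) = 1*(-1) = -1)
1/y((129 - 2*12)/(a + f(-6))) = 1/(-1) = -1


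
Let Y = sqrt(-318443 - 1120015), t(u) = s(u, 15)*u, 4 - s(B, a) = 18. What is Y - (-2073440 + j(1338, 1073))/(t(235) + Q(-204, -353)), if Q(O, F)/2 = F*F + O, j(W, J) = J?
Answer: 20933/2480 + I*sqrt(1438458) ≈ 8.4407 + 1199.4*I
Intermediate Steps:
s(B, a) = -14 (s(B, a) = 4 - 1*18 = 4 - 18 = -14)
Q(O, F) = 2*O + 2*F**2 (Q(O, F) = 2*(F*F + O) = 2*(F**2 + O) = 2*(O + F**2) = 2*O + 2*F**2)
t(u) = -14*u
Y = I*sqrt(1438458) (Y = sqrt(-1438458) = I*sqrt(1438458) ≈ 1199.4*I)
Y - (-2073440 + j(1338, 1073))/(t(235) + Q(-204, -353)) = I*sqrt(1438458) - (-2073440 + 1073)/(-14*235 + (2*(-204) + 2*(-353)**2)) = I*sqrt(1438458) - (-2072367)/(-3290 + (-408 + 2*124609)) = I*sqrt(1438458) - (-2072367)/(-3290 + (-408 + 249218)) = I*sqrt(1438458) - (-2072367)/(-3290 + 248810) = I*sqrt(1438458) - (-2072367)/245520 = I*sqrt(1438458) - 1*(-20933/2480) = I*sqrt(1438458) + 20933/2480 = 20933/2480 + I*sqrt(1438458)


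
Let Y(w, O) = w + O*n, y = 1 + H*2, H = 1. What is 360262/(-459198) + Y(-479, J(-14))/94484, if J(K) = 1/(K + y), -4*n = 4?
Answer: -47105999744/59656937769 ≈ -0.78961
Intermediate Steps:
n = -1 (n = -¼*4 = -1)
y = 3 (y = 1 + 1*2 = 1 + 2 = 3)
J(K) = 1/(3 + K) (J(K) = 1/(K + 3) = 1/(3 + K))
Y(w, O) = w - O (Y(w, O) = w + O*(-1) = w - O)
360262/(-459198) + Y(-479, J(-14))/94484 = 360262/(-459198) + (-479 - 1/(3 - 14))/94484 = 360262*(-1/459198) + (-479 - 1/(-11))*(1/94484) = -180131/229599 + (-479 - 1*(-1/11))*(1/94484) = -180131/229599 + (-479 + 1/11)*(1/94484) = -180131/229599 - 5268/11*1/94484 = -180131/229599 - 1317/259831 = -47105999744/59656937769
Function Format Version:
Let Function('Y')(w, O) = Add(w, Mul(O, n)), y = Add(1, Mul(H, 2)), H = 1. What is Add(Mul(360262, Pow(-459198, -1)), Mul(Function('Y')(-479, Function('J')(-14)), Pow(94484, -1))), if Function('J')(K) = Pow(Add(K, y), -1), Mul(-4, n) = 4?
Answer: Rational(-47105999744, 59656937769) ≈ -0.78961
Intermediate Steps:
n = -1 (n = Mul(Rational(-1, 4), 4) = -1)
y = 3 (y = Add(1, Mul(1, 2)) = Add(1, 2) = 3)
Function('J')(K) = Pow(Add(3, K), -1) (Function('J')(K) = Pow(Add(K, 3), -1) = Pow(Add(3, K), -1))
Function('Y')(w, O) = Add(w, Mul(-1, O)) (Function('Y')(w, O) = Add(w, Mul(O, -1)) = Add(w, Mul(-1, O)))
Add(Mul(360262, Pow(-459198, -1)), Mul(Function('Y')(-479, Function('J')(-14)), Pow(94484, -1))) = Add(Mul(360262, Pow(-459198, -1)), Mul(Add(-479, Mul(-1, Pow(Add(3, -14), -1))), Pow(94484, -1))) = Add(Mul(360262, Rational(-1, 459198)), Mul(Add(-479, Mul(-1, Pow(-11, -1))), Rational(1, 94484))) = Add(Rational(-180131, 229599), Mul(Add(-479, Mul(-1, Rational(-1, 11))), Rational(1, 94484))) = Add(Rational(-180131, 229599), Mul(Add(-479, Rational(1, 11)), Rational(1, 94484))) = Add(Rational(-180131, 229599), Mul(Rational(-5268, 11), Rational(1, 94484))) = Add(Rational(-180131, 229599), Rational(-1317, 259831)) = Rational(-47105999744, 59656937769)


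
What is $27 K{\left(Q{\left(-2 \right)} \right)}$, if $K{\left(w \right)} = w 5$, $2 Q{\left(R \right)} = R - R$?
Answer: $0$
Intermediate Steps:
$Q{\left(R \right)} = 0$ ($Q{\left(R \right)} = \frac{R - R}{2} = \frac{1}{2} \cdot 0 = 0$)
$K{\left(w \right)} = 5 w$
$27 K{\left(Q{\left(-2 \right)} \right)} = 27 \cdot 5 \cdot 0 = 27 \cdot 0 = 0$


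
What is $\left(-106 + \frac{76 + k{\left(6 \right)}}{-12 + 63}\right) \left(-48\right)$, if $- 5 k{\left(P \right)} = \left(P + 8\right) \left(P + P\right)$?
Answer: $\frac{429088}{85} \approx 5048.1$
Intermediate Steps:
$k{\left(P \right)} = - \frac{2 P \left(8 + P\right)}{5}$ ($k{\left(P \right)} = - \frac{\left(P + 8\right) \left(P + P\right)}{5} = - \frac{\left(8 + P\right) 2 P}{5} = - \frac{2 P \left(8 + P\right)}{5}$)
$\left(-106 + \frac{76 + k{\left(6 \right)}}{-12 + 63}\right) \left(-48\right) = \left(-106 + \frac{76 - \frac{12 \left(8 + 6\right)}{5}}{-12 + 63}\right) \left(-48\right) = \left(-106 + \frac{76 - \frac{12}{5} \cdot 14}{51}\right) \left(-48\right) = \left(-106 + \left(76 - \frac{168}{5}\right) \frac{1}{51}\right) \left(-48\right) = \left(-106 + \frac{212}{5} \cdot \frac{1}{51}\right) \left(-48\right) = \left(-106 + \frac{212}{255}\right) \left(-48\right) = \left(- \frac{26818}{255}\right) \left(-48\right) = \frac{429088}{85}$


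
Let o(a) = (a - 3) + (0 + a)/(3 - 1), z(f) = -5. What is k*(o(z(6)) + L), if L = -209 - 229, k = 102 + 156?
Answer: -115713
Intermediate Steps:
k = 258
o(a) = -3 + 3*a/2 (o(a) = (-3 + a) + a/2 = -3 + 3*a/2)
L = -438
k*(o(z(6)) + L) = 258*((-3 + (3/2)*(-5)) - 438) = 258*((-3 - 15/2) - 438) = 258*(-21/2 - 438) = 258*(-897/2) = -115713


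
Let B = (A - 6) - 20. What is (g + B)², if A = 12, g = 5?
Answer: 81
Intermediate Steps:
B = -14 (B = (12 - 6) - 20 = 6 - 20 = -14)
(g + B)² = (5 - 14)² = (-9)² = 81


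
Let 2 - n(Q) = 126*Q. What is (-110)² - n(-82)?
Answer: 1766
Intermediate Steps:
n(Q) = 2 - 126*Q
(-110)² - n(-82) = (-110)² - (2 - 126*(-82)) = 12100 - (2 + 10332) = 12100 - 1*10334 = 12100 - 10334 = 1766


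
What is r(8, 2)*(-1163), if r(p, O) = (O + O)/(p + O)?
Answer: -2326/5 ≈ -465.20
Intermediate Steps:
r(p, O) = 2*O/(O + p) (r(p, O) = (2*O)/(O + p) = 2*O/(O + p))
r(8, 2)*(-1163) = (2*2/(2 + 8))*(-1163) = (2*2/10)*(-1163) = (2*2*(1/10))*(-1163) = (2/5)*(-1163) = -2326/5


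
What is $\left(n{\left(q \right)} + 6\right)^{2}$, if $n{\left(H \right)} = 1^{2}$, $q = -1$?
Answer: $49$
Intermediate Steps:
$n{\left(H \right)} = 1$
$\left(n{\left(q \right)} + 6\right)^{2} = \left(1 + 6\right)^{2} = 7^{2} = 49$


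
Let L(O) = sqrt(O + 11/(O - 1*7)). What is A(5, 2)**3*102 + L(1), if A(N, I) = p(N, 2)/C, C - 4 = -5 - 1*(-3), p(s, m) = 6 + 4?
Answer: 12750 + I*sqrt(30)/6 ≈ 12750.0 + 0.91287*I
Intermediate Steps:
p(s, m) = 10
C = 2 (C = 4 + (-5 - 1*(-3)) = 4 + (-5 + 3) = 4 - 2 = 2)
A(N, I) = 5 (A(N, I) = 10/2 = 10*(1/2) = 5)
L(O) = sqrt(O + 11/(-7 + O)) (L(O) = sqrt(O + 11/(O - 7)) = sqrt(O + 11/(-7 + O)))
A(5, 2)**3*102 + L(1) = 5**3*102 + sqrt((11 + 1*(-7 + 1))/(-7 + 1)) = 125*102 + sqrt((11 + 1*(-6))/(-6)) = 12750 + sqrt(-(11 - 6)/6) = 12750 + sqrt(-1/6*5) = 12750 + sqrt(-5/6) = 12750 + I*sqrt(30)/6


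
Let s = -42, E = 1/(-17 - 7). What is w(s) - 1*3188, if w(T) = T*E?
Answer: -12745/4 ≈ -3186.3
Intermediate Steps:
E = -1/24 (E = 1/(-24) = -1/24 ≈ -0.041667)
w(T) = -T/24 (w(T) = T*(-1/24) = -T/24)
w(s) - 1*3188 = -1/24*(-42) - 1*3188 = 7/4 - 3188 = -12745/4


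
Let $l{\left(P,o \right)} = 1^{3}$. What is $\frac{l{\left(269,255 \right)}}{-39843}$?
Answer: $- \frac{1}{39843} \approx -2.5099 \cdot 10^{-5}$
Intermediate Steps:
$l{\left(P,o \right)} = 1$
$\frac{l{\left(269,255 \right)}}{-39843} = 1 \frac{1}{-39843} = 1 \left(- \frac{1}{39843}\right) = - \frac{1}{39843}$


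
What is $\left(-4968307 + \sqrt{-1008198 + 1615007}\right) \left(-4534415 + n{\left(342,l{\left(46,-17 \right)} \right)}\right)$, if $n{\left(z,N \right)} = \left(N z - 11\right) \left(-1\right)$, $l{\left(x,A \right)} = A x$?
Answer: $21199567236720 - 4266960 \sqrt{606809} \approx 2.1196 \cdot 10^{13}$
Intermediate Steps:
$n{\left(z,N \right)} = 11 - N z$ ($n{\left(z,N \right)} = \left(-11 + N z\right) \left(-1\right) = 11 - N z$)
$\left(-4968307 + \sqrt{-1008198 + 1615007}\right) \left(-4534415 + n{\left(342,l{\left(46,-17 \right)} \right)}\right) = \left(-4968307 + \sqrt{-1008198 + 1615007}\right) \left(-4534415 - \left(-11 + \left(-17\right) 46 \cdot 342\right)\right) = \left(-4968307 + \sqrt{606809}\right) \left(-4534415 - \left(-11 - 267444\right)\right) = \left(-4968307 + \sqrt{606809}\right) \left(-4534415 + \left(11 + 267444\right)\right) = \left(-4968307 + \sqrt{606809}\right) \left(-4534415 + 267455\right) = \left(-4968307 + \sqrt{606809}\right) \left(-4266960\right) = 21199567236720 - 4266960 \sqrt{606809}$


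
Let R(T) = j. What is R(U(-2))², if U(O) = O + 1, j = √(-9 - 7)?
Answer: -16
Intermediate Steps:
j = 4*I (j = √(-16) = 4*I ≈ 4.0*I)
U(O) = 1 + O
R(T) = 4*I
R(U(-2))² = (4*I)² = -16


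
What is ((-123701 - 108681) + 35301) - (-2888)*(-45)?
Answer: -327041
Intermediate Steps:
((-123701 - 108681) + 35301) - (-2888)*(-45) = (-232382 + 35301) - 1*129960 = -197081 - 129960 = -327041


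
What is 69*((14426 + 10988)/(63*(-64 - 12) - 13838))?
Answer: -876783/9313 ≈ -94.146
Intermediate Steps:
69*((14426 + 10988)/(63*(-64 - 12) - 13838)) = 69*(25414/(63*(-76) - 13838)) = 69*(25414/(-4788 - 13838)) = 69*(25414/(-18626)) = 69*(25414*(-1/18626)) = 69*(-12707/9313) = -876783/9313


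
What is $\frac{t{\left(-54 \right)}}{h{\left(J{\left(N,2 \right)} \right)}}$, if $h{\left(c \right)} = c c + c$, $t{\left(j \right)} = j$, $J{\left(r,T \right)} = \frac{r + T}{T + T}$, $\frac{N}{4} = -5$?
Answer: $- \frac{24}{7} \approx -3.4286$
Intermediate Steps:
$N = -20$ ($N = 4 \left(-5\right) = -20$)
$J{\left(r,T \right)} = \frac{T + r}{2 T}$
$h{\left(c \right)} = c + c^{2}$ ($h{\left(c \right)} = c^{2} + c = c + c^{2}$)
$\frac{t{\left(-54 \right)}}{h{\left(J{\left(N,2 \right)} \right)}} = - \frac{54}{\frac{2 - 20}{2 \cdot 2} \left(1 + \frac{2 - 20}{2 \cdot 2}\right)} = - \frac{54}{\frac{1}{2} \cdot \frac{1}{2} \left(-18\right) \left(1 + \frac{1}{2} \cdot \frac{1}{2} \left(-18\right)\right)} = - \frac{54}{\left(- \frac{9}{2}\right) \left(1 - \frac{9}{2}\right)} = - \frac{54}{\left(- \frac{9}{2}\right) \left(- \frac{7}{2}\right)} = - \frac{54}{\frac{63}{4}} = \left(-54\right) \frac{4}{63} = - \frac{24}{7}$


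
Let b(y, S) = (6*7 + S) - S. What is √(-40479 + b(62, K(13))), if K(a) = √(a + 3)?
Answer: 3*I*√4493 ≈ 201.09*I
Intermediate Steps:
K(a) = √(3 + a)
b(y, S) = 42 (b(y, S) = (42 + S) - S = 42)
√(-40479 + b(62, K(13))) = √(-40479 + 42) = √(-40437) = 3*I*√4493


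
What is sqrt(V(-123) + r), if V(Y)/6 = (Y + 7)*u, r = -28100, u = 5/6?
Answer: 2*I*sqrt(7170) ≈ 169.35*I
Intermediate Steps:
u = 5/6 (u = 5*(1/6) = 5/6 ≈ 0.83333)
V(Y) = 35 + 5*Y (V(Y) = 6*((Y + 7)*(5/6)) = 6*((7 + Y)*(5/6)) = 6*(35/6 + 5*Y/6) = 35 + 5*Y)
sqrt(V(-123) + r) = sqrt((35 + 5*(-123)) - 28100) = sqrt((35 - 615) - 28100) = sqrt(-580 - 28100) = sqrt(-28680) = 2*I*sqrt(7170)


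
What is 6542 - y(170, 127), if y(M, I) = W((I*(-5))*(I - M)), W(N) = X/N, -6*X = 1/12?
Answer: 12861310321/1965960 ≈ 6542.0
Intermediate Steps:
X = -1/72 (X = -1/6/12 = -1/6*1/12 = -1/72 ≈ -0.013889)
W(N) = -1/(72*N)
y(M, I) = 1/(360*I*(I - M)) (y(M, I) = -(-1/(5*I*(I - M)))/72 = -(-1)/(360*I*(I - M)) = 1/(360*I*(I - M)))
6542 - y(170, 127) = 6542 - 1/(360*127*(127 - 1*170)) = 6542 - 1/(360*127*(127 - 170)) = 6542 - 1/(360*127*(-43)) = 6542 - (-1)/(360*127*43) = 6542 - 1*(-1/1965960) = 6542 + 1/1965960 = 12861310321/1965960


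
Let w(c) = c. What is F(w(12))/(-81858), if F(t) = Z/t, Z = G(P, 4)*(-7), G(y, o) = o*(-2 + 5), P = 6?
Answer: 1/11694 ≈ 8.5514e-5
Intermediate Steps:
G(y, o) = 3*o (G(y, o) = o*3 = 3*o)
Z = -84 (Z = (3*4)*(-7) = 12*(-7) = -84)
F(t) = -84/t
F(w(12))/(-81858) = -84/12/(-81858) = -84*1/12*(-1/81858) = -7*(-1/81858) = 1/11694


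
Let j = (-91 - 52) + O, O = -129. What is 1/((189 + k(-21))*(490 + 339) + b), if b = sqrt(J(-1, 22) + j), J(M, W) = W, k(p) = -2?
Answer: 155023/24032130779 - 5*I*sqrt(10)/24032130779 ≈ 6.4507e-6 - 6.5793e-10*I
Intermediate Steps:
j = -272 (j = (-91 - 52) - 129 = -143 - 129 = -272)
b = 5*I*sqrt(10) (b = sqrt(22 - 272) = sqrt(-250) = 5*I*sqrt(10) ≈ 15.811*I)
1/((189 + k(-21))*(490 + 339) + b) = 1/((189 - 2)*(490 + 339) + 5*I*sqrt(10)) = 1/(187*829 + 5*I*sqrt(10)) = 1/(155023 + 5*I*sqrt(10))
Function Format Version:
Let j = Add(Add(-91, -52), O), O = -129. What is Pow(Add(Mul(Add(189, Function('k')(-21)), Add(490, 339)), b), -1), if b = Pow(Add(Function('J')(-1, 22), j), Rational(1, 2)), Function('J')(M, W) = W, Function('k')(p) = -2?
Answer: Add(Rational(155023, 24032130779), Mul(Rational(-5, 24032130779), I, Pow(10, Rational(1, 2)))) ≈ Add(6.4507e-6, Mul(-6.5793e-10, I))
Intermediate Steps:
j = -272 (j = Add(Add(-91, -52), -129) = Add(-143, -129) = -272)
b = Mul(5, I, Pow(10, Rational(1, 2))) (b = Pow(Add(22, -272), Rational(1, 2)) = Pow(-250, Rational(1, 2)) = Mul(5, I, Pow(10, Rational(1, 2))) ≈ Mul(15.811, I))
Pow(Add(Mul(Add(189, Function('k')(-21)), Add(490, 339)), b), -1) = Pow(Add(Mul(Add(189, -2), Add(490, 339)), Mul(5, I, Pow(10, Rational(1, 2)))), -1) = Pow(Add(Mul(187, 829), Mul(5, I, Pow(10, Rational(1, 2)))), -1) = Pow(Add(155023, Mul(5, I, Pow(10, Rational(1, 2)))), -1)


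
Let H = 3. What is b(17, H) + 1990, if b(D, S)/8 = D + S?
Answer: 2150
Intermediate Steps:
b(D, S) = 8*D + 8*S (b(D, S) = 8*(D + S) = 8*D + 8*S)
b(17, H) + 1990 = (8*17 + 8*3) + 1990 = (136 + 24) + 1990 = 160 + 1990 = 2150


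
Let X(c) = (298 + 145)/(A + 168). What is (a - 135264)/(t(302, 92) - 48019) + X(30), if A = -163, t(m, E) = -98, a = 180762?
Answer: 7029447/80195 ≈ 87.654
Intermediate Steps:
X(c) = 443/5 (X(c) = (298 + 145)/(-163 + 168) = 443/5)
(a - 135264)/(t(302, 92) - 48019) + X(30) = (180762 - 135264)/(-98 - 48019) + 443/5 = 45498/(-48117) + 443/5 = 45498*(-1/48117) + 443/5 = -15166/16039 + 443/5 = 7029447/80195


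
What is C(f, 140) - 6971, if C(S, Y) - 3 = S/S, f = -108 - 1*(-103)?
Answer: -6967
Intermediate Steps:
f = -5 (f = -108 + 103 = -5)
C(S, Y) = 4 (C(S, Y) = 3 + S/S = 3 + 1 = 4)
C(f, 140) - 6971 = 4 - 6971 = -6967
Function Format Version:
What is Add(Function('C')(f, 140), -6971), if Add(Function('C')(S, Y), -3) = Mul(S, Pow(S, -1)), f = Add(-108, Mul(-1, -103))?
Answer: -6967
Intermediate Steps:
f = -5 (f = Add(-108, 103) = -5)
Function('C')(S, Y) = 4 (Function('C')(S, Y) = Add(3, Mul(S, Pow(S, -1))) = Add(3, 1) = 4)
Add(Function('C')(f, 140), -6971) = Add(4, -6971) = -6967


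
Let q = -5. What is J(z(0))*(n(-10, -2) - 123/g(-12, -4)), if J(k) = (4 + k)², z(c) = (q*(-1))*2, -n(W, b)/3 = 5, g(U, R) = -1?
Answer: 21168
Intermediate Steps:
n(W, b) = -15 (n(W, b) = -3*5 = -15)
z(c) = 10 (z(c) = -5*(-1)*2 = 5*2 = 10)
J(z(0))*(n(-10, -2) - 123/g(-12, -4)) = (4 + 10)²*(-15 - 123/(-1)) = 14²*(-15 - 123*(-1)) = 196*(-15 + 123) = 196*108 = 21168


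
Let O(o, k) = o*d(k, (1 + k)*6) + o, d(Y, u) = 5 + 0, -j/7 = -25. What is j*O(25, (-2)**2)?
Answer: 26250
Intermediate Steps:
j = 175 (j = -7*(-25) = 175)
d(Y, u) = 5
O(o, k) = 6*o (O(o, k) = o*5 + o = 5*o + o = 6*o)
j*O(25, (-2)**2) = 175*(6*25) = 175*150 = 26250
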